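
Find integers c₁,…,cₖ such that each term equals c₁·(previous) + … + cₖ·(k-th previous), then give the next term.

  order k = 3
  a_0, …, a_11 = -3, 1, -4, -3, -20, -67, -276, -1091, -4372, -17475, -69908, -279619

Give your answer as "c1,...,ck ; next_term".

  a_3 = 4·-4 + 1·1 + -4·-3 = -3
  a_4 = 4·-3 + 1·-4 + -4·1 = -20
  a_5 = 4·-20 + 1·-3 + -4·-4 = -67
  a_6 = 4·-67 + 1·-20 + -4·-3 = -276
  a_7 = 4·-276 + 1·-67 + -4·-20 = -1091
  a_8 = 4·-1091 + 1·-276 + -4·-67 = -4372
  a_9 = 4·-4372 + 1·-1091 + -4·-276 = -17475
  a_10 = 4·-17475 + 1·-4372 + -4·-1091 = -69908
  a_11 = 4·-69908 + 1·-17475 + -4·-4372 = -279619
  a_12 = 4·-279619 + 1·-69908 + -4·-17475 = -1118484

4,1,-4 ; -1118484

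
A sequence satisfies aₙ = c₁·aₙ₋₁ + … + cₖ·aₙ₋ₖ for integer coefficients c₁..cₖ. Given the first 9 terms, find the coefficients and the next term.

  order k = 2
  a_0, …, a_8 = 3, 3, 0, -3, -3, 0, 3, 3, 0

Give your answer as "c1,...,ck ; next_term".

  a_2 = 1·3 + -1·3 = 0
  a_3 = 1·0 + -1·3 = -3
  a_4 = 1·-3 + -1·0 = -3
  a_5 = 1·-3 + -1·-3 = 0
  a_6 = 1·0 + -1·-3 = 3
  a_7 = 1·3 + -1·0 = 3
  a_8 = 1·3 + -1·3 = 0
  a_9 = 1·0 + -1·3 = -3

1,-1 ; -3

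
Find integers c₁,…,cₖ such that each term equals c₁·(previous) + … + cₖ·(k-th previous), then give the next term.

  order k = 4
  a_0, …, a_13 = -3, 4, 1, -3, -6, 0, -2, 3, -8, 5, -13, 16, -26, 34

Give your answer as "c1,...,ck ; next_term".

  a_4 = 0·-3 + 1·1 + -1·4 + 1·-3 = -6
  a_5 = 0·-6 + 1·-3 + -1·1 + 1·4 = 0
  a_6 = 0·0 + 1·-6 + -1·-3 + 1·1 = -2
  a_7 = 0·-2 + 1·0 + -1·-6 + 1·-3 = 3
  a_8 = 0·3 + 1·-2 + -1·0 + 1·-6 = -8
  a_9 = 0·-8 + 1·3 + -1·-2 + 1·0 = 5
  a_10 = 0·5 + 1·-8 + -1·3 + 1·-2 = -13
  a_11 = 0·-13 + 1·5 + -1·-8 + 1·3 = 16
  a_12 = 0·16 + 1·-13 + -1·5 + 1·-8 = -26
  a_13 = 0·-26 + 1·16 + -1·-13 + 1·5 = 34
  a_14 = 0·34 + 1·-26 + -1·16 + 1·-13 = -55

0,1,-1,1 ; -55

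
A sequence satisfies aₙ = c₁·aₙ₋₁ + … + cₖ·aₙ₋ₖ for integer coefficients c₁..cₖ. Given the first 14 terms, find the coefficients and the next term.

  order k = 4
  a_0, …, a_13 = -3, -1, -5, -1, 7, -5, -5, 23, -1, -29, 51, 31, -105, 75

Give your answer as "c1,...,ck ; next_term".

  a_4 = 1·-1 + -1·-5 + 3·-1 + -2·-3 = 7
  a_5 = 1·7 + -1·-1 + 3·-5 + -2·-1 = -5
  a_6 = 1·-5 + -1·7 + 3·-1 + -2·-5 = -5
  a_7 = 1·-5 + -1·-5 + 3·7 + -2·-1 = 23
  a_8 = 1·23 + -1·-5 + 3·-5 + -2·7 = -1
  a_9 = 1·-1 + -1·23 + 3·-5 + -2·-5 = -29
  a_10 = 1·-29 + -1·-1 + 3·23 + -2·-5 = 51
  a_11 = 1·51 + -1·-29 + 3·-1 + -2·23 = 31
  a_12 = 1·31 + -1·51 + 3·-29 + -2·-1 = -105
  a_13 = 1·-105 + -1·31 + 3·51 + -2·-29 = 75
  a_14 = 1·75 + -1·-105 + 3·31 + -2·51 = 171

1,-1,3,-2 ; 171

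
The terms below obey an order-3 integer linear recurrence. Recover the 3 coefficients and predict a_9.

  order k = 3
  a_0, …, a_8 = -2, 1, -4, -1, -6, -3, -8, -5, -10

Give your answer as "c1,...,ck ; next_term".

1,1,-1 ; -7

  a_3 = 1·-4 + 1·1 + -1·-2 = -1
  a_4 = 1·-1 + 1·-4 + -1·1 = -6
  a_5 = 1·-6 + 1·-1 + -1·-4 = -3
  a_6 = 1·-3 + 1·-6 + -1·-1 = -8
  a_7 = 1·-8 + 1·-3 + -1·-6 = -5
  a_8 = 1·-5 + 1·-8 + -1·-3 = -10
  a_9 = 1·-10 + 1·-5 + -1·-8 = -7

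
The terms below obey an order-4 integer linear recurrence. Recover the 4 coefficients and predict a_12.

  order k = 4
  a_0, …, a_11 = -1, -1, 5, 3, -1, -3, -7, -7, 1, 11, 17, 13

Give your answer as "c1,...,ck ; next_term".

1,-1,0,-1 ; -5

  a_4 = 1·3 + -1·5 + 0·-1 + -1·-1 = -1
  a_5 = 1·-1 + -1·3 + 0·5 + -1·-1 = -3
  a_6 = 1·-3 + -1·-1 + 0·3 + -1·5 = -7
  a_7 = 1·-7 + -1·-3 + 0·-1 + -1·3 = -7
  a_8 = 1·-7 + -1·-7 + 0·-3 + -1·-1 = 1
  a_9 = 1·1 + -1·-7 + 0·-7 + -1·-3 = 11
  a_10 = 1·11 + -1·1 + 0·-7 + -1·-7 = 17
  a_11 = 1·17 + -1·11 + 0·1 + -1·-7 = 13
  a_12 = 1·13 + -1·17 + 0·11 + -1·1 = -5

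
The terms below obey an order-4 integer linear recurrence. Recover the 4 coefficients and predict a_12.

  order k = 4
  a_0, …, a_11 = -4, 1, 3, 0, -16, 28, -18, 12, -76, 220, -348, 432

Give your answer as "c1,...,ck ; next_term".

-2,-2,-2,2 ; -760

  a_4 = -2·0 + -2·3 + -2·1 + 2·-4 = -16
  a_5 = -2·-16 + -2·0 + -2·3 + 2·1 = 28
  a_6 = -2·28 + -2·-16 + -2·0 + 2·3 = -18
  a_7 = -2·-18 + -2·28 + -2·-16 + 2·0 = 12
  a_8 = -2·12 + -2·-18 + -2·28 + 2·-16 = -76
  a_9 = -2·-76 + -2·12 + -2·-18 + 2·28 = 220
  a_10 = -2·220 + -2·-76 + -2·12 + 2·-18 = -348
  a_11 = -2·-348 + -2·220 + -2·-76 + 2·12 = 432
  a_12 = -2·432 + -2·-348 + -2·220 + 2·-76 = -760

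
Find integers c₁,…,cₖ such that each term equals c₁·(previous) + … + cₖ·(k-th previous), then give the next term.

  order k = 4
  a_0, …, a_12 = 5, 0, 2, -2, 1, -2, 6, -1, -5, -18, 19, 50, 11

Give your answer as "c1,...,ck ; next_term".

  a_4 = 0·-2 + -2·2 + -3·0 + 1·5 = 1
  a_5 = 0·1 + -2·-2 + -3·2 + 1·0 = -2
  a_6 = 0·-2 + -2·1 + -3·-2 + 1·2 = 6
  a_7 = 0·6 + -2·-2 + -3·1 + 1·-2 = -1
  a_8 = 0·-1 + -2·6 + -3·-2 + 1·1 = -5
  a_9 = 0·-5 + -2·-1 + -3·6 + 1·-2 = -18
  a_10 = 0·-18 + -2·-5 + -3·-1 + 1·6 = 19
  a_11 = 0·19 + -2·-18 + -3·-5 + 1·-1 = 50
  a_12 = 0·50 + -2·19 + -3·-18 + 1·-5 = 11
  a_13 = 0·11 + -2·50 + -3·19 + 1·-18 = -175

0,-2,-3,1 ; -175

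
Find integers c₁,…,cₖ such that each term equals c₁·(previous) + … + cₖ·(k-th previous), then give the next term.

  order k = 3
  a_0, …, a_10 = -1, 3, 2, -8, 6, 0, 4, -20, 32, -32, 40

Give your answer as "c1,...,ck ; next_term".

-2,-2,-2 ; -80

  a_3 = -2·2 + -2·3 + -2·-1 = -8
  a_4 = -2·-8 + -2·2 + -2·3 = 6
  a_5 = -2·6 + -2·-8 + -2·2 = 0
  a_6 = -2·0 + -2·6 + -2·-8 = 4
  a_7 = -2·4 + -2·0 + -2·6 = -20
  a_8 = -2·-20 + -2·4 + -2·0 = 32
  a_9 = -2·32 + -2·-20 + -2·4 = -32
  a_10 = -2·-32 + -2·32 + -2·-20 = 40
  a_11 = -2·40 + -2·-32 + -2·32 = -80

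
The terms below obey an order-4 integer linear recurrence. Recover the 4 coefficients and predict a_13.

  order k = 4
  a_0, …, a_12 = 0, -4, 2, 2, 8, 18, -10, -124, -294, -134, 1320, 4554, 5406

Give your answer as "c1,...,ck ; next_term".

  a_4 = 2·2 + -4·2 + -3·-4 + -4·0 = 8
  a_5 = 2·8 + -4·2 + -3·2 + -4·-4 = 18
  a_6 = 2·18 + -4·8 + -3·2 + -4·2 = -10
  a_7 = 2·-10 + -4·18 + -3·8 + -4·2 = -124
  a_8 = 2·-124 + -4·-10 + -3·18 + -4·8 = -294
  a_9 = 2·-294 + -4·-124 + -3·-10 + -4·18 = -134
  a_10 = 2·-134 + -4·-294 + -3·-124 + -4·-10 = 1320
  a_11 = 2·1320 + -4·-134 + -3·-294 + -4·-124 = 4554
  a_12 = 2·4554 + -4·1320 + -3·-134 + -4·-294 = 5406
  a_13 = 2·5406 + -4·4554 + -3·1320 + -4·-134 = -10828

2,-4,-3,-4 ; -10828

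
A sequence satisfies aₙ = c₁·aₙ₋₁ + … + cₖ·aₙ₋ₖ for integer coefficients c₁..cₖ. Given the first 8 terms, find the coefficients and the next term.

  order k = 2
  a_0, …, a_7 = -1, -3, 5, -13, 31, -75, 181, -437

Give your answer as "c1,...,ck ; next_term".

-2,1 ; 1055

  a_2 = -2·-3 + 1·-1 = 5
  a_3 = -2·5 + 1·-3 = -13
  a_4 = -2·-13 + 1·5 = 31
  a_5 = -2·31 + 1·-13 = -75
  a_6 = -2·-75 + 1·31 = 181
  a_7 = -2·181 + 1·-75 = -437
  a_8 = -2·-437 + 1·181 = 1055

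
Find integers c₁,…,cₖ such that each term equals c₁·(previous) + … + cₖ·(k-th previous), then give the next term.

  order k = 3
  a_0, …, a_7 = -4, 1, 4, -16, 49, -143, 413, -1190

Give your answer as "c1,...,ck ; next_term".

  a_3 = -3·4 + 0·1 + 1·-4 = -16
  a_4 = -3·-16 + 0·4 + 1·1 = 49
  a_5 = -3·49 + 0·-16 + 1·4 = -143
  a_6 = -3·-143 + 0·49 + 1·-16 = 413
  a_7 = -3·413 + 0·-143 + 1·49 = -1190
  a_8 = -3·-1190 + 0·413 + 1·-143 = 3427

-3,0,1 ; 3427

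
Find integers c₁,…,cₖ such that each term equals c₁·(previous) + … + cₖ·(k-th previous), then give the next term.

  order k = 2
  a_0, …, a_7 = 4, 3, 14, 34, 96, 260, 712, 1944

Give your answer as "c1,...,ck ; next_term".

  a_2 = 2·3 + 2·4 = 14
  a_3 = 2·14 + 2·3 = 34
  a_4 = 2·34 + 2·14 = 96
  a_5 = 2·96 + 2·34 = 260
  a_6 = 2·260 + 2·96 = 712
  a_7 = 2·712 + 2·260 = 1944
  a_8 = 2·1944 + 2·712 = 5312

2,2 ; 5312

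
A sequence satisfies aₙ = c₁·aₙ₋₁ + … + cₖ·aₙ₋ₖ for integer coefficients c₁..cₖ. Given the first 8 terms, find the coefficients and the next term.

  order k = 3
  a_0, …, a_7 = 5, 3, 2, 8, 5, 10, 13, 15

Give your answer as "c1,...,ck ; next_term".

  a_3 = 0·2 + 1·3 + 1·5 = 8
  a_4 = 0·8 + 1·2 + 1·3 = 5
  a_5 = 0·5 + 1·8 + 1·2 = 10
  a_6 = 0·10 + 1·5 + 1·8 = 13
  a_7 = 0·13 + 1·10 + 1·5 = 15
  a_8 = 0·15 + 1·13 + 1·10 = 23

0,1,1 ; 23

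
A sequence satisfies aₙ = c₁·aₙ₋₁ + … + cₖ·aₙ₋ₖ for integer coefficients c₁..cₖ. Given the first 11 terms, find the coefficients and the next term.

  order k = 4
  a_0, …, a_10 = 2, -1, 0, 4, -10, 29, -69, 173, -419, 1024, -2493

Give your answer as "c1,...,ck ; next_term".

  a_4 = -1·4 + 4·0 + 0·-1 + -3·2 = -10
  a_5 = -1·-10 + 4·4 + 0·0 + -3·-1 = 29
  a_6 = -1·29 + 4·-10 + 0·4 + -3·0 = -69
  a_7 = -1·-69 + 4·29 + 0·-10 + -3·4 = 173
  a_8 = -1·173 + 4·-69 + 0·29 + -3·-10 = -419
  a_9 = -1·-419 + 4·173 + 0·-69 + -3·29 = 1024
  a_10 = -1·1024 + 4·-419 + 0·173 + -3·-69 = -2493
  a_11 = -1·-2493 + 4·1024 + 0·-419 + -3·173 = 6070

-1,4,0,-3 ; 6070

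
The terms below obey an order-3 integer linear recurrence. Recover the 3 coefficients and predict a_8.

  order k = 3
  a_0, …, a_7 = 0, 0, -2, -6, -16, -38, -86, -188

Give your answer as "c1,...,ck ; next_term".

  a_3 = 3·-2 + -1·0 + -2·0 = -6
  a_4 = 3·-6 + -1·-2 + -2·0 = -16
  a_5 = 3·-16 + -1·-6 + -2·-2 = -38
  a_6 = 3·-38 + -1·-16 + -2·-6 = -86
  a_7 = 3·-86 + -1·-38 + -2·-16 = -188
  a_8 = 3·-188 + -1·-86 + -2·-38 = -402

3,-1,-2 ; -402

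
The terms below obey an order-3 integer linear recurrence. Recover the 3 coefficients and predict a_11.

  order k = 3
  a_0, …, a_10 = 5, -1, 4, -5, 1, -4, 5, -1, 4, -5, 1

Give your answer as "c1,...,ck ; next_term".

  a_3 = 0·4 + 0·-1 + -1·5 = -5
  a_4 = 0·-5 + 0·4 + -1·-1 = 1
  a_5 = 0·1 + 0·-5 + -1·4 = -4
  a_6 = 0·-4 + 0·1 + -1·-5 = 5
  a_7 = 0·5 + 0·-4 + -1·1 = -1
  a_8 = 0·-1 + 0·5 + -1·-4 = 4
  a_9 = 0·4 + 0·-1 + -1·5 = -5
  a_10 = 0·-5 + 0·4 + -1·-1 = 1
  a_11 = 0·1 + 0·-5 + -1·4 = -4

0,0,-1 ; -4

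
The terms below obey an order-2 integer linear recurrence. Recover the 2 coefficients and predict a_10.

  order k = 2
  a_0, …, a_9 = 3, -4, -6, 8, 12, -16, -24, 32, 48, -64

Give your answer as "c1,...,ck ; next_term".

0,-2 ; -96

  a_2 = 0·-4 + -2·3 = -6
  a_3 = 0·-6 + -2·-4 = 8
  a_4 = 0·8 + -2·-6 = 12
  a_5 = 0·12 + -2·8 = -16
  a_6 = 0·-16 + -2·12 = -24
  a_7 = 0·-24 + -2·-16 = 32
  a_8 = 0·32 + -2·-24 = 48
  a_9 = 0·48 + -2·32 = -64
  a_10 = 0·-64 + -2·48 = -96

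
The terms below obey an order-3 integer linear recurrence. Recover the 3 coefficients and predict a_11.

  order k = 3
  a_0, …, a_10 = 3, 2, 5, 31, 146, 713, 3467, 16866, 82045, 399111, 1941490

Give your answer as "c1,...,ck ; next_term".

4,4,1 ; 9444449

  a_3 = 4·5 + 4·2 + 1·3 = 31
  a_4 = 4·31 + 4·5 + 1·2 = 146
  a_5 = 4·146 + 4·31 + 1·5 = 713
  a_6 = 4·713 + 4·146 + 1·31 = 3467
  a_7 = 4·3467 + 4·713 + 1·146 = 16866
  a_8 = 4·16866 + 4·3467 + 1·713 = 82045
  a_9 = 4·82045 + 4·16866 + 1·3467 = 399111
  a_10 = 4·399111 + 4·82045 + 1·16866 = 1941490
  a_11 = 4·1941490 + 4·399111 + 1·82045 = 9444449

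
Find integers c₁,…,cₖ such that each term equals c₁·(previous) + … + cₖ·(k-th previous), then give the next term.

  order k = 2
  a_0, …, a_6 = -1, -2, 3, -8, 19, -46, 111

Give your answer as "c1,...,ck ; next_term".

-2,1 ; -268

  a_2 = -2·-2 + 1·-1 = 3
  a_3 = -2·3 + 1·-2 = -8
  a_4 = -2·-8 + 1·3 = 19
  a_5 = -2·19 + 1·-8 = -46
  a_6 = -2·-46 + 1·19 = 111
  a_7 = -2·111 + 1·-46 = -268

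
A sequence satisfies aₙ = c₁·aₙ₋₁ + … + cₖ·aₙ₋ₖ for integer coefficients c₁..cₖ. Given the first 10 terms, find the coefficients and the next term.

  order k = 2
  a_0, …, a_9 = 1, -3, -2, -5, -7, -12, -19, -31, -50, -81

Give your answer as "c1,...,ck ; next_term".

  a_2 = 1·-3 + 1·1 = -2
  a_3 = 1·-2 + 1·-3 = -5
  a_4 = 1·-5 + 1·-2 = -7
  a_5 = 1·-7 + 1·-5 = -12
  a_6 = 1·-12 + 1·-7 = -19
  a_7 = 1·-19 + 1·-12 = -31
  a_8 = 1·-31 + 1·-19 = -50
  a_9 = 1·-50 + 1·-31 = -81
  a_10 = 1·-81 + 1·-50 = -131

1,1 ; -131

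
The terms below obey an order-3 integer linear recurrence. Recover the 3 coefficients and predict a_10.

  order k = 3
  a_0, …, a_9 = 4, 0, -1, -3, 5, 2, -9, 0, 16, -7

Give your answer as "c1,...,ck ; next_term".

-1,-2,-1 ; -25

  a_3 = -1·-1 + -2·0 + -1·4 = -3
  a_4 = -1·-3 + -2·-1 + -1·0 = 5
  a_5 = -1·5 + -2·-3 + -1·-1 = 2
  a_6 = -1·2 + -2·5 + -1·-3 = -9
  a_7 = -1·-9 + -2·2 + -1·5 = 0
  a_8 = -1·0 + -2·-9 + -1·2 = 16
  a_9 = -1·16 + -2·0 + -1·-9 = -7
  a_10 = -1·-7 + -2·16 + -1·0 = -25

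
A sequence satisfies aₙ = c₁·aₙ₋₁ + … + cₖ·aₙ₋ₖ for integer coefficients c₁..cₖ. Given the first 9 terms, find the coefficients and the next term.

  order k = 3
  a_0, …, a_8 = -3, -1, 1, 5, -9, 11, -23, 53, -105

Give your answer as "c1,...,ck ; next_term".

-2,-1,-2 ; 203

  a_3 = -2·1 + -1·-1 + -2·-3 = 5
  a_4 = -2·5 + -1·1 + -2·-1 = -9
  a_5 = -2·-9 + -1·5 + -2·1 = 11
  a_6 = -2·11 + -1·-9 + -2·5 = -23
  a_7 = -2·-23 + -1·11 + -2·-9 = 53
  a_8 = -2·53 + -1·-23 + -2·11 = -105
  a_9 = -2·-105 + -1·53 + -2·-23 = 203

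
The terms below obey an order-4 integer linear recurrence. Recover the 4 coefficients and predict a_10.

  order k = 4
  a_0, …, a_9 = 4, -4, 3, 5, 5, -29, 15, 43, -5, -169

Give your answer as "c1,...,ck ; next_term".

-1,-2,-2,2 ; 123

  a_4 = -1·5 + -2·3 + -2·-4 + 2·4 = 5
  a_5 = -1·5 + -2·5 + -2·3 + 2·-4 = -29
  a_6 = -1·-29 + -2·5 + -2·5 + 2·3 = 15
  a_7 = -1·15 + -2·-29 + -2·5 + 2·5 = 43
  a_8 = -1·43 + -2·15 + -2·-29 + 2·5 = -5
  a_9 = -1·-5 + -2·43 + -2·15 + 2·-29 = -169
  a_10 = -1·-169 + -2·-5 + -2·43 + 2·15 = 123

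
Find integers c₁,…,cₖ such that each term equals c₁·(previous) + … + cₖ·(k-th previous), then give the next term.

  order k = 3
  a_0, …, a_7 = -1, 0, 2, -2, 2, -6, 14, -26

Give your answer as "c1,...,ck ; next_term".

  a_3 = -2·2 + -1·0 + -2·-1 = -2
  a_4 = -2·-2 + -1·2 + -2·0 = 2
  a_5 = -2·2 + -1·-2 + -2·2 = -6
  a_6 = -2·-6 + -1·2 + -2·-2 = 14
  a_7 = -2·14 + -1·-6 + -2·2 = -26
  a_8 = -2·-26 + -1·14 + -2·-6 = 50

-2,-1,-2 ; 50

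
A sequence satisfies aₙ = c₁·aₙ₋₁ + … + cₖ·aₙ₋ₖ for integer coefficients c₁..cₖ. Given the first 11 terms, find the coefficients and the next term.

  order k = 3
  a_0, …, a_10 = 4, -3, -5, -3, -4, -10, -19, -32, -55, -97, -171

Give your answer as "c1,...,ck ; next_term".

2,-1,1 ; -300

  a_3 = 2·-5 + -1·-3 + 1·4 = -3
  a_4 = 2·-3 + -1·-5 + 1·-3 = -4
  a_5 = 2·-4 + -1·-3 + 1·-5 = -10
  a_6 = 2·-10 + -1·-4 + 1·-3 = -19
  a_7 = 2·-19 + -1·-10 + 1·-4 = -32
  a_8 = 2·-32 + -1·-19 + 1·-10 = -55
  a_9 = 2·-55 + -1·-32 + 1·-19 = -97
  a_10 = 2·-97 + -1·-55 + 1·-32 = -171
  a_11 = 2·-171 + -1·-97 + 1·-55 = -300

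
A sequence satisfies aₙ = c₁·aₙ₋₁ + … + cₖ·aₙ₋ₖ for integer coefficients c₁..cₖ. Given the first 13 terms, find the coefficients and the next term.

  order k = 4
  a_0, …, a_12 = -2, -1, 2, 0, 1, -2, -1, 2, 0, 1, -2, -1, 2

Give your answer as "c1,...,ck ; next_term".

-1,-1,-1,-1 ; 0

  a_4 = -1·0 + -1·2 + -1·-1 + -1·-2 = 1
  a_5 = -1·1 + -1·0 + -1·2 + -1·-1 = -2
  a_6 = -1·-2 + -1·1 + -1·0 + -1·2 = -1
  a_7 = -1·-1 + -1·-2 + -1·1 + -1·0 = 2
  a_8 = -1·2 + -1·-1 + -1·-2 + -1·1 = 0
  a_9 = -1·0 + -1·2 + -1·-1 + -1·-2 = 1
  a_10 = -1·1 + -1·0 + -1·2 + -1·-1 = -2
  a_11 = -1·-2 + -1·1 + -1·0 + -1·2 = -1
  a_12 = -1·-1 + -1·-2 + -1·1 + -1·0 = 2
  a_13 = -1·2 + -1·-1 + -1·-2 + -1·1 = 0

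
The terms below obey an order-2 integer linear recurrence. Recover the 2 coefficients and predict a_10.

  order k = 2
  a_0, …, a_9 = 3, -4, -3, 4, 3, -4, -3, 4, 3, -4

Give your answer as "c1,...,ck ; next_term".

  a_2 = 0·-4 + -1·3 = -3
  a_3 = 0·-3 + -1·-4 = 4
  a_4 = 0·4 + -1·-3 = 3
  a_5 = 0·3 + -1·4 = -4
  a_6 = 0·-4 + -1·3 = -3
  a_7 = 0·-3 + -1·-4 = 4
  a_8 = 0·4 + -1·-3 = 3
  a_9 = 0·3 + -1·4 = -4
  a_10 = 0·-4 + -1·3 = -3

0,-1 ; -3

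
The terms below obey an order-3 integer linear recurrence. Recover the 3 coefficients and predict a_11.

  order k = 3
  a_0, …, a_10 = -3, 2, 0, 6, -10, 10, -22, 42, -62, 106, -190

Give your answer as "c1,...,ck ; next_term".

  a_3 = -1·0 + 0·2 + -2·-3 = 6
  a_4 = -1·6 + 0·0 + -2·2 = -10
  a_5 = -1·-10 + 0·6 + -2·0 = 10
  a_6 = -1·10 + 0·-10 + -2·6 = -22
  a_7 = -1·-22 + 0·10 + -2·-10 = 42
  a_8 = -1·42 + 0·-22 + -2·10 = -62
  a_9 = -1·-62 + 0·42 + -2·-22 = 106
  a_10 = -1·106 + 0·-62 + -2·42 = -190
  a_11 = -1·-190 + 0·106 + -2·-62 = 314

-1,0,-2 ; 314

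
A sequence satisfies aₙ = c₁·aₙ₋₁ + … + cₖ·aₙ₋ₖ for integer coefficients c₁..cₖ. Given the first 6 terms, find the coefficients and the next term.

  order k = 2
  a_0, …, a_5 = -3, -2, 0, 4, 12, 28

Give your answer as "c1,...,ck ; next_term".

3,-2 ; 60

  a_2 = 3·-2 + -2·-3 = 0
  a_3 = 3·0 + -2·-2 = 4
  a_4 = 3·4 + -2·0 = 12
  a_5 = 3·12 + -2·4 = 28
  a_6 = 3·28 + -2·12 = 60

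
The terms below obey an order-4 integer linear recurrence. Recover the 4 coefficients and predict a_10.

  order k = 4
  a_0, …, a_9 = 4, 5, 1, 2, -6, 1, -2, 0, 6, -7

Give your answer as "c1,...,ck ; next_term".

-1,0,0,-1 ; 9

  a_4 = -1·2 + 0·1 + 0·5 + -1·4 = -6
  a_5 = -1·-6 + 0·2 + 0·1 + -1·5 = 1
  a_6 = -1·1 + 0·-6 + 0·2 + -1·1 = -2
  a_7 = -1·-2 + 0·1 + 0·-6 + -1·2 = 0
  a_8 = -1·0 + 0·-2 + 0·1 + -1·-6 = 6
  a_9 = -1·6 + 0·0 + 0·-2 + -1·1 = -7
  a_10 = -1·-7 + 0·6 + 0·0 + -1·-2 = 9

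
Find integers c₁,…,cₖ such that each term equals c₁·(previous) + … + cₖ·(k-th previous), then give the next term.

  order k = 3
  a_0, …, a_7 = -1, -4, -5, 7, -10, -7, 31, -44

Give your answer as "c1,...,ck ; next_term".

-1,-1,2 ; -1

  a_3 = -1·-5 + -1·-4 + 2·-1 = 7
  a_4 = -1·7 + -1·-5 + 2·-4 = -10
  a_5 = -1·-10 + -1·7 + 2·-5 = -7
  a_6 = -1·-7 + -1·-10 + 2·7 = 31
  a_7 = -1·31 + -1·-7 + 2·-10 = -44
  a_8 = -1·-44 + -1·31 + 2·-7 = -1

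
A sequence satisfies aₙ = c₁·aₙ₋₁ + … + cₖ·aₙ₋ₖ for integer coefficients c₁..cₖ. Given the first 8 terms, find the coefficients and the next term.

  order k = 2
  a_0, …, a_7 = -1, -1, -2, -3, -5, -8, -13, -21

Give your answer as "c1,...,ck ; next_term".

1,1 ; -34

  a_2 = 1·-1 + 1·-1 = -2
  a_3 = 1·-2 + 1·-1 = -3
  a_4 = 1·-3 + 1·-2 = -5
  a_5 = 1·-5 + 1·-3 = -8
  a_6 = 1·-8 + 1·-5 = -13
  a_7 = 1·-13 + 1·-8 = -21
  a_8 = 1·-21 + 1·-13 = -34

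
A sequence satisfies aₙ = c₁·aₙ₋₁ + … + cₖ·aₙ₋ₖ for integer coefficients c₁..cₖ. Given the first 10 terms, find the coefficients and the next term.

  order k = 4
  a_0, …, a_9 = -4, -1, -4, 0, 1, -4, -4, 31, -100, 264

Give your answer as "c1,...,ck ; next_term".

  a_4 = -4·0 + -4·-4 + -1·-1 + 4·-4 = 1
  a_5 = -4·1 + -4·0 + -1·-4 + 4·-1 = -4
  a_6 = -4·-4 + -4·1 + -1·0 + 4·-4 = -4
  a_7 = -4·-4 + -4·-4 + -1·1 + 4·0 = 31
  a_8 = -4·31 + -4·-4 + -1·-4 + 4·1 = -100
  a_9 = -4·-100 + -4·31 + -1·-4 + 4·-4 = 264
  a_10 = -4·264 + -4·-100 + -1·31 + 4·-4 = -703

-4,-4,-1,4 ; -703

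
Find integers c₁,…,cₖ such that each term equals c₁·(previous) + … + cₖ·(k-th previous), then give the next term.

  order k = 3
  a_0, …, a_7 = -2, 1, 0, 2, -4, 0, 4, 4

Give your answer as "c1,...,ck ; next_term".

-1,-2,-2 ; -12

  a_3 = -1·0 + -2·1 + -2·-2 = 2
  a_4 = -1·2 + -2·0 + -2·1 = -4
  a_5 = -1·-4 + -2·2 + -2·0 = 0
  a_6 = -1·0 + -2·-4 + -2·2 = 4
  a_7 = -1·4 + -2·0 + -2·-4 = 4
  a_8 = -1·4 + -2·4 + -2·0 = -12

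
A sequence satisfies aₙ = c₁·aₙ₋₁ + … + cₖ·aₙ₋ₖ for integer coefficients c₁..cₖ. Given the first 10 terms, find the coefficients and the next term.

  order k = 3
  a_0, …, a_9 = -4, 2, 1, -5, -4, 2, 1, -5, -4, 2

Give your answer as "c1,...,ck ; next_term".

  a_3 = 1·1 + -1·2 + 1·-4 = -5
  a_4 = 1·-5 + -1·1 + 1·2 = -4
  a_5 = 1·-4 + -1·-5 + 1·1 = 2
  a_6 = 1·2 + -1·-4 + 1·-5 = 1
  a_7 = 1·1 + -1·2 + 1·-4 = -5
  a_8 = 1·-5 + -1·1 + 1·2 = -4
  a_9 = 1·-4 + -1·-5 + 1·1 = 2
  a_10 = 1·2 + -1·-4 + 1·-5 = 1

1,-1,1 ; 1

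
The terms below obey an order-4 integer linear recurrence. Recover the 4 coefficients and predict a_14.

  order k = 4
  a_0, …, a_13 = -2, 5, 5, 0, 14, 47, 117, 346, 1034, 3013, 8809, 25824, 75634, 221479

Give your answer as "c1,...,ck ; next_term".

  a_4 = 3·0 + -1·5 + 3·5 + -2·-2 = 14
  a_5 = 3·14 + -1·0 + 3·5 + -2·5 = 47
  a_6 = 3·47 + -1·14 + 3·0 + -2·5 = 117
  a_7 = 3·117 + -1·47 + 3·14 + -2·0 = 346
  a_8 = 3·346 + -1·117 + 3·47 + -2·14 = 1034
  a_9 = 3·1034 + -1·346 + 3·117 + -2·47 = 3013
  a_10 = 3·3013 + -1·1034 + 3·346 + -2·117 = 8809
  a_11 = 3·8809 + -1·3013 + 3·1034 + -2·346 = 25824
  a_12 = 3·25824 + -1·8809 + 3·3013 + -2·1034 = 75634
  a_13 = 3·75634 + -1·25824 + 3·8809 + -2·3013 = 221479
  a_14 = 3·221479 + -1·75634 + 3·25824 + -2·8809 = 648657

3,-1,3,-2 ; 648657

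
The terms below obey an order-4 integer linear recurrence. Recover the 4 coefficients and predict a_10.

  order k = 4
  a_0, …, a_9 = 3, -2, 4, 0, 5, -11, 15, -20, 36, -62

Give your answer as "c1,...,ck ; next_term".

  a_4 = -1·0 + 0·4 + -1·-2 + 1·3 = 5
  a_5 = -1·5 + 0·0 + -1·4 + 1·-2 = -11
  a_6 = -1·-11 + 0·5 + -1·0 + 1·4 = 15
  a_7 = -1·15 + 0·-11 + -1·5 + 1·0 = -20
  a_8 = -1·-20 + 0·15 + -1·-11 + 1·5 = 36
  a_9 = -1·36 + 0·-20 + -1·15 + 1·-11 = -62
  a_10 = -1·-62 + 0·36 + -1·-20 + 1·15 = 97

-1,0,-1,1 ; 97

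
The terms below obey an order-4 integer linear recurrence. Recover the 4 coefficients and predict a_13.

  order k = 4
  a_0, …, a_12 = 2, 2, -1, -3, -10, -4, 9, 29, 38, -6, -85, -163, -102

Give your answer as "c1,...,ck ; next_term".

0,0,-2,-3 ; 188

  a_4 = 0·-3 + 0·-1 + -2·2 + -3·2 = -10
  a_5 = 0·-10 + 0·-3 + -2·-1 + -3·2 = -4
  a_6 = 0·-4 + 0·-10 + -2·-3 + -3·-1 = 9
  a_7 = 0·9 + 0·-4 + -2·-10 + -3·-3 = 29
  a_8 = 0·29 + 0·9 + -2·-4 + -3·-10 = 38
  a_9 = 0·38 + 0·29 + -2·9 + -3·-4 = -6
  a_10 = 0·-6 + 0·38 + -2·29 + -3·9 = -85
  a_11 = 0·-85 + 0·-6 + -2·38 + -3·29 = -163
  a_12 = 0·-163 + 0·-85 + -2·-6 + -3·38 = -102
  a_13 = 0·-102 + 0·-163 + -2·-85 + -3·-6 = 188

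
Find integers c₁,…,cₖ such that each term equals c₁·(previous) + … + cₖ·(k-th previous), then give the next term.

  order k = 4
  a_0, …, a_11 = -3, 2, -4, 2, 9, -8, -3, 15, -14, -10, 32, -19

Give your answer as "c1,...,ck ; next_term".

0,-1,1,-1 ; -28

  a_4 = 0·2 + -1·-4 + 1·2 + -1·-3 = 9
  a_5 = 0·9 + -1·2 + 1·-4 + -1·2 = -8
  a_6 = 0·-8 + -1·9 + 1·2 + -1·-4 = -3
  a_7 = 0·-3 + -1·-8 + 1·9 + -1·2 = 15
  a_8 = 0·15 + -1·-3 + 1·-8 + -1·9 = -14
  a_9 = 0·-14 + -1·15 + 1·-3 + -1·-8 = -10
  a_10 = 0·-10 + -1·-14 + 1·15 + -1·-3 = 32
  a_11 = 0·32 + -1·-10 + 1·-14 + -1·15 = -19
  a_12 = 0·-19 + -1·32 + 1·-10 + -1·-14 = -28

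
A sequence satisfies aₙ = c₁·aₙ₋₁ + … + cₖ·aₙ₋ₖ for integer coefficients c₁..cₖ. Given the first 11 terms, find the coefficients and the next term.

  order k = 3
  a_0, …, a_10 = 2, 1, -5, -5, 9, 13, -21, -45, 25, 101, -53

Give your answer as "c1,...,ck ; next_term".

  a_3 = 2·-5 + -3·1 + 4·2 = -5
  a_4 = 2·-5 + -3·-5 + 4·1 = 9
  a_5 = 2·9 + -3·-5 + 4·-5 = 13
  a_6 = 2·13 + -3·9 + 4·-5 = -21
  a_7 = 2·-21 + -3·13 + 4·9 = -45
  a_8 = 2·-45 + -3·-21 + 4·13 = 25
  a_9 = 2·25 + -3·-45 + 4·-21 = 101
  a_10 = 2·101 + -3·25 + 4·-45 = -53
  a_11 = 2·-53 + -3·101 + 4·25 = -309

2,-3,4 ; -309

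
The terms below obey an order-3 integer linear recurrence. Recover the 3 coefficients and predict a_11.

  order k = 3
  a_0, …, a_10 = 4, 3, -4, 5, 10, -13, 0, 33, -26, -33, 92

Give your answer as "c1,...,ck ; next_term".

0,-1,2 ; -19

  a_3 = 0·-4 + -1·3 + 2·4 = 5
  a_4 = 0·5 + -1·-4 + 2·3 = 10
  a_5 = 0·10 + -1·5 + 2·-4 = -13
  a_6 = 0·-13 + -1·10 + 2·5 = 0
  a_7 = 0·0 + -1·-13 + 2·10 = 33
  a_8 = 0·33 + -1·0 + 2·-13 = -26
  a_9 = 0·-26 + -1·33 + 2·0 = -33
  a_10 = 0·-33 + -1·-26 + 2·33 = 92
  a_11 = 0·92 + -1·-33 + 2·-26 = -19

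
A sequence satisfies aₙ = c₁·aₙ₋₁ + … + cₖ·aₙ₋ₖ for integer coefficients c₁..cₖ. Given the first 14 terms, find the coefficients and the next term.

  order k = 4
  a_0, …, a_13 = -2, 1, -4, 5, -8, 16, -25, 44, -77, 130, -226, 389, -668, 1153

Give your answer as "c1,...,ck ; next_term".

  a_4 = -1·5 + 1·-4 + -1·1 + -1·-2 = -8
  a_5 = -1·-8 + 1·5 + -1·-4 + -1·1 = 16
  a_6 = -1·16 + 1·-8 + -1·5 + -1·-4 = -25
  a_7 = -1·-25 + 1·16 + -1·-8 + -1·5 = 44
  a_8 = -1·44 + 1·-25 + -1·16 + -1·-8 = -77
  a_9 = -1·-77 + 1·44 + -1·-25 + -1·16 = 130
  a_10 = -1·130 + 1·-77 + -1·44 + -1·-25 = -226
  a_11 = -1·-226 + 1·130 + -1·-77 + -1·44 = 389
  a_12 = -1·389 + 1·-226 + -1·130 + -1·-77 = -668
  a_13 = -1·-668 + 1·389 + -1·-226 + -1·130 = 1153
  a_14 = -1·1153 + 1·-668 + -1·389 + -1·-226 = -1984

-1,1,-1,-1 ; -1984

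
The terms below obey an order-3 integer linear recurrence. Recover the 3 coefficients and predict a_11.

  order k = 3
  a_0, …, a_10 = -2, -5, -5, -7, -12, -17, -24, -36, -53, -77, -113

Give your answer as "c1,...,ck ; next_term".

1,0,1 ; -166

  a_3 = 1·-5 + 0·-5 + 1·-2 = -7
  a_4 = 1·-7 + 0·-5 + 1·-5 = -12
  a_5 = 1·-12 + 0·-7 + 1·-5 = -17
  a_6 = 1·-17 + 0·-12 + 1·-7 = -24
  a_7 = 1·-24 + 0·-17 + 1·-12 = -36
  a_8 = 1·-36 + 0·-24 + 1·-17 = -53
  a_9 = 1·-53 + 0·-36 + 1·-24 = -77
  a_10 = 1·-77 + 0·-53 + 1·-36 = -113
  a_11 = 1·-113 + 0·-77 + 1·-53 = -166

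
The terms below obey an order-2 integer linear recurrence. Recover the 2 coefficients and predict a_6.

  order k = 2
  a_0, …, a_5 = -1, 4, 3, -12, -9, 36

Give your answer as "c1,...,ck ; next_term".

  a_2 = 0·4 + -3·-1 = 3
  a_3 = 0·3 + -3·4 = -12
  a_4 = 0·-12 + -3·3 = -9
  a_5 = 0·-9 + -3·-12 = 36
  a_6 = 0·36 + -3·-9 = 27

0,-3 ; 27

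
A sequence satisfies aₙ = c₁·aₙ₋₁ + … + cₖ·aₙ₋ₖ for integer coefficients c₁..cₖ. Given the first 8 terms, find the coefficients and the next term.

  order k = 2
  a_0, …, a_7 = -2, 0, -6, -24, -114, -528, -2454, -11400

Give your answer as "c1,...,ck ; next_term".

  a_2 = 4·0 + 3·-2 = -6
  a_3 = 4·-6 + 3·0 = -24
  a_4 = 4·-24 + 3·-6 = -114
  a_5 = 4·-114 + 3·-24 = -528
  a_6 = 4·-528 + 3·-114 = -2454
  a_7 = 4·-2454 + 3·-528 = -11400
  a_8 = 4·-11400 + 3·-2454 = -52962

4,3 ; -52962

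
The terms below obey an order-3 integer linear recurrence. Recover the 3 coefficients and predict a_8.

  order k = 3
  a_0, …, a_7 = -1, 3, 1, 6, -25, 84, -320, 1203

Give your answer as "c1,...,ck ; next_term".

  a_3 = -3·1 + 2·3 + -3·-1 = 6
  a_4 = -3·6 + 2·1 + -3·3 = -25
  a_5 = -3·-25 + 2·6 + -3·1 = 84
  a_6 = -3·84 + 2·-25 + -3·6 = -320
  a_7 = -3·-320 + 2·84 + -3·-25 = 1203
  a_8 = -3·1203 + 2·-320 + -3·84 = -4501

-3,2,-3 ; -4501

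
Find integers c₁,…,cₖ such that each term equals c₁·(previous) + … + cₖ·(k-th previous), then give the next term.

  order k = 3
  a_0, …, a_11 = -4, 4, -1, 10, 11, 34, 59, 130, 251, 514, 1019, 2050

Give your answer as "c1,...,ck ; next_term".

  a_3 = 2·-1 + 1·4 + -2·-4 = 10
  a_4 = 2·10 + 1·-1 + -2·4 = 11
  a_5 = 2·11 + 1·10 + -2·-1 = 34
  a_6 = 2·34 + 1·11 + -2·10 = 59
  a_7 = 2·59 + 1·34 + -2·11 = 130
  a_8 = 2·130 + 1·59 + -2·34 = 251
  a_9 = 2·251 + 1·130 + -2·59 = 514
  a_10 = 2·514 + 1·251 + -2·130 = 1019
  a_11 = 2·1019 + 1·514 + -2·251 = 2050
  a_12 = 2·2050 + 1·1019 + -2·514 = 4091

2,1,-2 ; 4091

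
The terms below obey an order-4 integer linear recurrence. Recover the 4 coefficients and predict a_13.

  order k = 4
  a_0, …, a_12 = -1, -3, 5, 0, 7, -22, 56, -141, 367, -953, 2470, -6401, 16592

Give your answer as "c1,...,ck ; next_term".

-2,1,-1,1 ; -43008

  a_4 = -2·0 + 1·5 + -1·-3 + 1·-1 = 7
  a_5 = -2·7 + 1·0 + -1·5 + 1·-3 = -22
  a_6 = -2·-22 + 1·7 + -1·0 + 1·5 = 56
  a_7 = -2·56 + 1·-22 + -1·7 + 1·0 = -141
  a_8 = -2·-141 + 1·56 + -1·-22 + 1·7 = 367
  a_9 = -2·367 + 1·-141 + -1·56 + 1·-22 = -953
  a_10 = -2·-953 + 1·367 + -1·-141 + 1·56 = 2470
  a_11 = -2·2470 + 1·-953 + -1·367 + 1·-141 = -6401
  a_12 = -2·-6401 + 1·2470 + -1·-953 + 1·367 = 16592
  a_13 = -2·16592 + 1·-6401 + -1·2470 + 1·-953 = -43008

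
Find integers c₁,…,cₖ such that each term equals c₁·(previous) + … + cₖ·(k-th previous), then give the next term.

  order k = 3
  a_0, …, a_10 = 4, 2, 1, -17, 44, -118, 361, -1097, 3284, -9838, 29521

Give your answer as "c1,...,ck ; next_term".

  a_3 = -3·1 + -1·2 + -3·4 = -17
  a_4 = -3·-17 + -1·1 + -3·2 = 44
  a_5 = -3·44 + -1·-17 + -3·1 = -118
  a_6 = -3·-118 + -1·44 + -3·-17 = 361
  a_7 = -3·361 + -1·-118 + -3·44 = -1097
  a_8 = -3·-1097 + -1·361 + -3·-118 = 3284
  a_9 = -3·3284 + -1·-1097 + -3·361 = -9838
  a_10 = -3·-9838 + -1·3284 + -3·-1097 = 29521
  a_11 = -3·29521 + -1·-9838 + -3·3284 = -88577

-3,-1,-3 ; -88577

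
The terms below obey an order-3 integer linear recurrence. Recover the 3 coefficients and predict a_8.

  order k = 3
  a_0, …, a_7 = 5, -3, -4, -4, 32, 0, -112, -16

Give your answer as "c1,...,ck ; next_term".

-1,-4,-4 ; 464

  a_3 = -1·-4 + -4·-3 + -4·5 = -4
  a_4 = -1·-4 + -4·-4 + -4·-3 = 32
  a_5 = -1·32 + -4·-4 + -4·-4 = 0
  a_6 = -1·0 + -4·32 + -4·-4 = -112
  a_7 = -1·-112 + -4·0 + -4·32 = -16
  a_8 = -1·-16 + -4·-112 + -4·0 = 464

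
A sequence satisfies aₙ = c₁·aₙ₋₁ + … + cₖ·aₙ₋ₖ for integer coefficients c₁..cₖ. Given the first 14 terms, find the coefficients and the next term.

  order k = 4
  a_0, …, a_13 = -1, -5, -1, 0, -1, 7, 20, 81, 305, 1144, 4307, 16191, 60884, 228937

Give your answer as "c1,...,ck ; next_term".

3,3,0,-2 ; 860849

  a_4 = 3·0 + 3·-1 + 0·-5 + -2·-1 = -1
  a_5 = 3·-1 + 3·0 + 0·-1 + -2·-5 = 7
  a_6 = 3·7 + 3·-1 + 0·0 + -2·-1 = 20
  a_7 = 3·20 + 3·7 + 0·-1 + -2·0 = 81
  a_8 = 3·81 + 3·20 + 0·7 + -2·-1 = 305
  a_9 = 3·305 + 3·81 + 0·20 + -2·7 = 1144
  a_10 = 3·1144 + 3·305 + 0·81 + -2·20 = 4307
  a_11 = 3·4307 + 3·1144 + 0·305 + -2·81 = 16191
  a_12 = 3·16191 + 3·4307 + 0·1144 + -2·305 = 60884
  a_13 = 3·60884 + 3·16191 + 0·4307 + -2·1144 = 228937
  a_14 = 3·228937 + 3·60884 + 0·16191 + -2·4307 = 860849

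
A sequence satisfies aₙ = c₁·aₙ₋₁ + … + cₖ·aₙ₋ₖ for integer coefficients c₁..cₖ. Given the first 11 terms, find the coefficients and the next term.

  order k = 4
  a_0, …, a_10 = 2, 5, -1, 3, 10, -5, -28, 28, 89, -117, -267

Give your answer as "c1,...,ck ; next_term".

0,-3,1,1 ; 468

  a_4 = 0·3 + -3·-1 + 1·5 + 1·2 = 10
  a_5 = 0·10 + -3·3 + 1·-1 + 1·5 = -5
  a_6 = 0·-5 + -3·10 + 1·3 + 1·-1 = -28
  a_7 = 0·-28 + -3·-5 + 1·10 + 1·3 = 28
  a_8 = 0·28 + -3·-28 + 1·-5 + 1·10 = 89
  a_9 = 0·89 + -3·28 + 1·-28 + 1·-5 = -117
  a_10 = 0·-117 + -3·89 + 1·28 + 1·-28 = -267
  a_11 = 0·-267 + -3·-117 + 1·89 + 1·28 = 468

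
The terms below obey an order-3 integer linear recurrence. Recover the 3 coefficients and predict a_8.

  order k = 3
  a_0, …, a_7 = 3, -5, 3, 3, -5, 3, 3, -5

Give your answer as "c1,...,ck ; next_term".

0,0,1 ; 3

  a_3 = 0·3 + 0·-5 + 1·3 = 3
  a_4 = 0·3 + 0·3 + 1·-5 = -5
  a_5 = 0·-5 + 0·3 + 1·3 = 3
  a_6 = 0·3 + 0·-5 + 1·3 = 3
  a_7 = 0·3 + 0·3 + 1·-5 = -5
  a_8 = 0·-5 + 0·3 + 1·3 = 3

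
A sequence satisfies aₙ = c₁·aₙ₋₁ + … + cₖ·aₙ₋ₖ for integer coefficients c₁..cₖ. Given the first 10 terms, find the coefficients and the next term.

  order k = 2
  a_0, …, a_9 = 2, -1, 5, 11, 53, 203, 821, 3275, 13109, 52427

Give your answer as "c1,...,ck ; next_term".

  a_2 = 3·-1 + 4·2 = 5
  a_3 = 3·5 + 4·-1 = 11
  a_4 = 3·11 + 4·5 = 53
  a_5 = 3·53 + 4·11 = 203
  a_6 = 3·203 + 4·53 = 821
  a_7 = 3·821 + 4·203 = 3275
  a_8 = 3·3275 + 4·821 = 13109
  a_9 = 3·13109 + 4·3275 = 52427
  a_10 = 3·52427 + 4·13109 = 209717

3,4 ; 209717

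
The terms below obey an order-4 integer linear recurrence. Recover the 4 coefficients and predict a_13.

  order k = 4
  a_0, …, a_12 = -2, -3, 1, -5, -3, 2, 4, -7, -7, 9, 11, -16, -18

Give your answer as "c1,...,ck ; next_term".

  a_4 = 0·-5 + -1·1 + 0·-3 + 1·-2 = -3
  a_5 = 0·-3 + -1·-5 + 0·1 + 1·-3 = 2
  a_6 = 0·2 + -1·-3 + 0·-5 + 1·1 = 4
  a_7 = 0·4 + -1·2 + 0·-3 + 1·-5 = -7
  a_8 = 0·-7 + -1·4 + 0·2 + 1·-3 = -7
  a_9 = 0·-7 + -1·-7 + 0·4 + 1·2 = 9
  a_10 = 0·9 + -1·-7 + 0·-7 + 1·4 = 11
  a_11 = 0·11 + -1·9 + 0·-7 + 1·-7 = -16
  a_12 = 0·-16 + -1·11 + 0·9 + 1·-7 = -18
  a_13 = 0·-18 + -1·-16 + 0·11 + 1·9 = 25

0,-1,0,1 ; 25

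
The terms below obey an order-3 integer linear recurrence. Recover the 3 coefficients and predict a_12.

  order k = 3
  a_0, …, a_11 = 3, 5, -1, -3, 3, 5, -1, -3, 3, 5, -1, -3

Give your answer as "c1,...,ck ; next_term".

1,-1,1 ; 3

  a_3 = 1·-1 + -1·5 + 1·3 = -3
  a_4 = 1·-3 + -1·-1 + 1·5 = 3
  a_5 = 1·3 + -1·-3 + 1·-1 = 5
  a_6 = 1·5 + -1·3 + 1·-3 = -1
  a_7 = 1·-1 + -1·5 + 1·3 = -3
  a_8 = 1·-3 + -1·-1 + 1·5 = 3
  a_9 = 1·3 + -1·-3 + 1·-1 = 5
  a_10 = 1·5 + -1·3 + 1·-3 = -1
  a_11 = 1·-1 + -1·5 + 1·3 = -3
  a_12 = 1·-3 + -1·-1 + 1·5 = 3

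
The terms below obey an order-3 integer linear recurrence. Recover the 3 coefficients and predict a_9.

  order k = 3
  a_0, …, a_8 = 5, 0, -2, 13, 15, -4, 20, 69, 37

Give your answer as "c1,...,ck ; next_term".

1,-1,3 ; 28

  a_3 = 1·-2 + -1·0 + 3·5 = 13
  a_4 = 1·13 + -1·-2 + 3·0 = 15
  a_5 = 1·15 + -1·13 + 3·-2 = -4
  a_6 = 1·-4 + -1·15 + 3·13 = 20
  a_7 = 1·20 + -1·-4 + 3·15 = 69
  a_8 = 1·69 + -1·20 + 3·-4 = 37
  a_9 = 1·37 + -1·69 + 3·20 = 28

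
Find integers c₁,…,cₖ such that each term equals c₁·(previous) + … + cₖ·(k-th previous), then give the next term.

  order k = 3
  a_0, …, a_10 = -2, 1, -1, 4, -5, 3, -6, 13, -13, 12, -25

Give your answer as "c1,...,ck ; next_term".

-1,-1,-2 ; 39

  a_3 = -1·-1 + -1·1 + -2·-2 = 4
  a_4 = -1·4 + -1·-1 + -2·1 = -5
  a_5 = -1·-5 + -1·4 + -2·-1 = 3
  a_6 = -1·3 + -1·-5 + -2·4 = -6
  a_7 = -1·-6 + -1·3 + -2·-5 = 13
  a_8 = -1·13 + -1·-6 + -2·3 = -13
  a_9 = -1·-13 + -1·13 + -2·-6 = 12
  a_10 = -1·12 + -1·-13 + -2·13 = -25
  a_11 = -1·-25 + -1·12 + -2·-13 = 39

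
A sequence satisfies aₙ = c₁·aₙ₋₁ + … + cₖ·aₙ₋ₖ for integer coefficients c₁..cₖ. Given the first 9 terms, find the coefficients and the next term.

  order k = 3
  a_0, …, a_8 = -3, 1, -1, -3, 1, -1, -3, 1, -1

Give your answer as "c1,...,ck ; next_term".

  a_3 = 0·-1 + 0·1 + 1·-3 = -3
  a_4 = 0·-3 + 0·-1 + 1·1 = 1
  a_5 = 0·1 + 0·-3 + 1·-1 = -1
  a_6 = 0·-1 + 0·1 + 1·-3 = -3
  a_7 = 0·-3 + 0·-1 + 1·1 = 1
  a_8 = 0·1 + 0·-3 + 1·-1 = -1
  a_9 = 0·-1 + 0·1 + 1·-3 = -3

0,0,1 ; -3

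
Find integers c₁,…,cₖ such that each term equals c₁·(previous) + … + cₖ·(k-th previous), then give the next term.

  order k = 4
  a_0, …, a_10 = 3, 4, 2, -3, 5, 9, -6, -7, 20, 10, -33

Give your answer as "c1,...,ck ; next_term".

0,-1,1,1 ; 3

  a_4 = 0·-3 + -1·2 + 1·4 + 1·3 = 5
  a_5 = 0·5 + -1·-3 + 1·2 + 1·4 = 9
  a_6 = 0·9 + -1·5 + 1·-3 + 1·2 = -6
  a_7 = 0·-6 + -1·9 + 1·5 + 1·-3 = -7
  a_8 = 0·-7 + -1·-6 + 1·9 + 1·5 = 20
  a_9 = 0·20 + -1·-7 + 1·-6 + 1·9 = 10
  a_10 = 0·10 + -1·20 + 1·-7 + 1·-6 = -33
  a_11 = 0·-33 + -1·10 + 1·20 + 1·-7 = 3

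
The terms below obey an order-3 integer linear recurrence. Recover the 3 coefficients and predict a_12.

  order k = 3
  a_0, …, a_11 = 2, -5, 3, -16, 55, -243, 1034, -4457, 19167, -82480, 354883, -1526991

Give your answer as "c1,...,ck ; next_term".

-4,2,3 ; 6570290

  a_3 = -4·3 + 2·-5 + 3·2 = -16
  a_4 = -4·-16 + 2·3 + 3·-5 = 55
  a_5 = -4·55 + 2·-16 + 3·3 = -243
  a_6 = -4·-243 + 2·55 + 3·-16 = 1034
  a_7 = -4·1034 + 2·-243 + 3·55 = -4457
  a_8 = -4·-4457 + 2·1034 + 3·-243 = 19167
  a_9 = -4·19167 + 2·-4457 + 3·1034 = -82480
  a_10 = -4·-82480 + 2·19167 + 3·-4457 = 354883
  a_11 = -4·354883 + 2·-82480 + 3·19167 = -1526991
  a_12 = -4·-1526991 + 2·354883 + 3·-82480 = 6570290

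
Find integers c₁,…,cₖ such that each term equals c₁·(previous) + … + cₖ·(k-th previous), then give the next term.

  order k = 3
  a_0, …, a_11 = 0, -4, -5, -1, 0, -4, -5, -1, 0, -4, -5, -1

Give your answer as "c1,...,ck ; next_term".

  a_3 = 1·-5 + -1·-4 + 1·0 = -1
  a_4 = 1·-1 + -1·-5 + 1·-4 = 0
  a_5 = 1·0 + -1·-1 + 1·-5 = -4
  a_6 = 1·-4 + -1·0 + 1·-1 = -5
  a_7 = 1·-5 + -1·-4 + 1·0 = -1
  a_8 = 1·-1 + -1·-5 + 1·-4 = 0
  a_9 = 1·0 + -1·-1 + 1·-5 = -4
  a_10 = 1·-4 + -1·0 + 1·-1 = -5
  a_11 = 1·-5 + -1·-4 + 1·0 = -1
  a_12 = 1·-1 + -1·-5 + 1·-4 = 0

1,-1,1 ; 0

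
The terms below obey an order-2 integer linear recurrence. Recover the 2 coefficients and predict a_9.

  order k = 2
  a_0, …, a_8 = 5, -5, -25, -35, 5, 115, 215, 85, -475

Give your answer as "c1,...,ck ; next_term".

2,-3 ; -1205

  a_2 = 2·-5 + -3·5 = -25
  a_3 = 2·-25 + -3·-5 = -35
  a_4 = 2·-35 + -3·-25 = 5
  a_5 = 2·5 + -3·-35 = 115
  a_6 = 2·115 + -3·5 = 215
  a_7 = 2·215 + -3·115 = 85
  a_8 = 2·85 + -3·215 = -475
  a_9 = 2·-475 + -3·85 = -1205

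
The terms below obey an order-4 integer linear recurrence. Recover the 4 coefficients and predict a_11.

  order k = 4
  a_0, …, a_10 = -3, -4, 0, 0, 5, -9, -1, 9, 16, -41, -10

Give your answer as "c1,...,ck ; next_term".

-1,-2,-2,1 ; 69

  a_4 = -1·0 + -2·0 + -2·-4 + 1·-3 = 5
  a_5 = -1·5 + -2·0 + -2·0 + 1·-4 = -9
  a_6 = -1·-9 + -2·5 + -2·0 + 1·0 = -1
  a_7 = -1·-1 + -2·-9 + -2·5 + 1·0 = 9
  a_8 = -1·9 + -2·-1 + -2·-9 + 1·5 = 16
  a_9 = -1·16 + -2·9 + -2·-1 + 1·-9 = -41
  a_10 = -1·-41 + -2·16 + -2·9 + 1·-1 = -10
  a_11 = -1·-10 + -2·-41 + -2·16 + 1·9 = 69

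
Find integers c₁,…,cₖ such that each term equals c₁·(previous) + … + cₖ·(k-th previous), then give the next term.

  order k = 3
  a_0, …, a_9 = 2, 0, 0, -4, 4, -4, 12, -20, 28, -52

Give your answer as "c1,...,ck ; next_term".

  a_3 = -1·0 + 0·0 + -2·2 = -4
  a_4 = -1·-4 + 0·0 + -2·0 = 4
  a_5 = -1·4 + 0·-4 + -2·0 = -4
  a_6 = -1·-4 + 0·4 + -2·-4 = 12
  a_7 = -1·12 + 0·-4 + -2·4 = -20
  a_8 = -1·-20 + 0·12 + -2·-4 = 28
  a_9 = -1·28 + 0·-20 + -2·12 = -52
  a_10 = -1·-52 + 0·28 + -2·-20 = 92

-1,0,-2 ; 92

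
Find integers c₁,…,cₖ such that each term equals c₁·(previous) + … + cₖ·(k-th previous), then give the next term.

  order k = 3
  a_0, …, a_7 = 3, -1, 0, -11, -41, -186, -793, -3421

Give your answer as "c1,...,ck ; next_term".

  a_3 = 4·0 + 2·-1 + -3·3 = -11
  a_4 = 4·-11 + 2·0 + -3·-1 = -41
  a_5 = 4·-41 + 2·-11 + -3·0 = -186
  a_6 = 4·-186 + 2·-41 + -3·-11 = -793
  a_7 = 4·-793 + 2·-186 + -3·-41 = -3421
  a_8 = 4·-3421 + 2·-793 + -3·-186 = -14712

4,2,-3 ; -14712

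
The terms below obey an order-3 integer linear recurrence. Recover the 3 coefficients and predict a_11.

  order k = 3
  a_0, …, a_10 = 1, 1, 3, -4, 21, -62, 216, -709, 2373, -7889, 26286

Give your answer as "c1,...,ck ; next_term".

-3,2,3 ; -87517

  a_3 = -3·3 + 2·1 + 3·1 = -4
  a_4 = -3·-4 + 2·3 + 3·1 = 21
  a_5 = -3·21 + 2·-4 + 3·3 = -62
  a_6 = -3·-62 + 2·21 + 3·-4 = 216
  a_7 = -3·216 + 2·-62 + 3·21 = -709
  a_8 = -3·-709 + 2·216 + 3·-62 = 2373
  a_9 = -3·2373 + 2·-709 + 3·216 = -7889
  a_10 = -3·-7889 + 2·2373 + 3·-709 = 26286
  a_11 = -3·26286 + 2·-7889 + 3·2373 = -87517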